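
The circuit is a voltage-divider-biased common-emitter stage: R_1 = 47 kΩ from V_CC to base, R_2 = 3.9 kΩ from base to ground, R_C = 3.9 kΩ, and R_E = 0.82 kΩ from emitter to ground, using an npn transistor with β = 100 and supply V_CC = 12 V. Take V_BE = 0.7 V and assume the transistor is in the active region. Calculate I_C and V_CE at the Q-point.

Thevenize the base divider: V_Th = V_CC·R_2/(R_1+R_2) = 12×3.9/50.9 = 0.919 V, R_Th = R_1‖R_2 = 3.6 kΩ.
Base-emitter loop: V_Th = I_B·R_Th + V_BE + (β+1)I_B·R_E, so I_B = (0.919 − 0.7) / (3.6 + 101×0.82) = 0.00254 mA.
I_C = β·I_B = 100×0.00254 = 0.254 mA, and I_E = (β+1)I_B = 0.256 mA.
V_CE = V_CC − I_C·R_C − I_E·R_E = 12 − 0.254×3.9 − 0.256×0.82 = 10.8 V.
V_CE = 10.8 V > 0.2 V confirms active-region operation.

I_C ≈ 0.25 mA, V_CE ≈ 11 V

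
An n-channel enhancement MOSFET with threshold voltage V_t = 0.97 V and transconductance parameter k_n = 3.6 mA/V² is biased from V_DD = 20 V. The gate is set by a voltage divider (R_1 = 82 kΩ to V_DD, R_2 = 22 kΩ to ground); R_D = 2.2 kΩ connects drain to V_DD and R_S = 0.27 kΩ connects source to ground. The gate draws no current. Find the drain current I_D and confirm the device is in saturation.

I_D ≈ 5.6 mA

V_G = V_DD·R_2/(R_1+R_2) = 20×22/104 = 4.23 V.
Assume saturation: I_D = (k_n/2)(V_GS − V_t)² with V_GS = V_G − I_D·R_S = 4.23 − 0.27·I_D.
Substituting gives 0.131·I_D² − 4.17·I_D + 19.1 = 0, with roots I_D = 5.56 or 26.2 mA.
The root I_D = 26.2 mA gives V_GS = -2.85 V ≤ V_t, so take I_D = 5.56 mA.
Then V_GS = 2.73 V and V_DS = V_DD − I_D(R_D+R_S) = 20 − 5.56×2.47 = 6.25 V.
Saturation requires V_DS ≥ V_GS − V_t = 1.76 V; 6.25 ≥ 1.76 ✓.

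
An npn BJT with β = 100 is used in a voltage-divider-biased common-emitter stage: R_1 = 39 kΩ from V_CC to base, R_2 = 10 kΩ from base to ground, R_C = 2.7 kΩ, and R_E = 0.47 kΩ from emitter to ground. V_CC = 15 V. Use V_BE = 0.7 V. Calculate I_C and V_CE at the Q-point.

Thevenize the base divider: V_Th = V_CC·R_2/(R_1+R_2) = 15×10/49 = 3.06 V, R_Th = R_1‖R_2 = 7.96 kΩ.
Base-emitter loop: V_Th = I_B·R_Th + V_BE + (β+1)I_B·R_E, so I_B = (3.06 − 0.7) / (7.96 + 101×0.47) = 0.0426 mA.
I_C = β·I_B = 100×0.0426 = 4.26 mA, and I_E = (β+1)I_B = 4.3 mA.
V_CE = V_CC − I_C·R_C − I_E·R_E = 15 − 4.26×2.7 − 4.3×0.47 = 1.48 V.
V_CE = 1.48 V > 0.2 V confirms active-region operation.

I_C ≈ 4.3 mA, V_CE ≈ 1.5 V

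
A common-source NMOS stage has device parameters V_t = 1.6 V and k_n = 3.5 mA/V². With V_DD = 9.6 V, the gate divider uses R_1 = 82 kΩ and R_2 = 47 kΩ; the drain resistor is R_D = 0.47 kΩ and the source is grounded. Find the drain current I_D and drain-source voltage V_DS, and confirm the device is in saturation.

V_G = V_DD·R_2/(R_1+R_2) = 9.6×47/129 = 3.5 V. With the source grounded, V_GS = V_G = 3.5 V.
Assume saturation: I_D = (k_n/2)(V_GS − V_t)² = (3.5/2)×(3.5 − 1.6)² = 1.75×1.9² = 6.3 mA.
V_DS = V_DD − I_D·R_D = 9.6 − 6.3×0.47 = 6.64 V.
Saturation requires V_DS ≥ V_GS − V_t = 1.9 V; 6.64 ≥ 1.9 ✓.

I_D ≈ 6.3 mA, V_DS ≈ 6.6 V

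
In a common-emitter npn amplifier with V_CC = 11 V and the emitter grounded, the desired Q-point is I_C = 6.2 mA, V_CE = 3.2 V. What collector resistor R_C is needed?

R_C ≈ 1.3 kΩ

Collector loop: V_CC = I_C·R_C + V_CE.
R_C = (V_CC − V_CE)/I_C = (11 − 3.2)/6.2 = 1.26 kΩ.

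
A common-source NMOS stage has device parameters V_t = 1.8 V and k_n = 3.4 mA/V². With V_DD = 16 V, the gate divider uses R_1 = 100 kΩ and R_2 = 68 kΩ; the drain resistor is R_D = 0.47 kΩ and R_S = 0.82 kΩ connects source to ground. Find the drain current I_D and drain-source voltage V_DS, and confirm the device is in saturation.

I_D ≈ 3.9 mA, V_DS ≈ 11 V

V_G = V_DD·R_2/(R_1+R_2) = 16×68/168 = 6.48 V.
Assume saturation: I_D = (k_n/2)(V_GS − V_t)² with V_GS = V_G − I_D·R_S = 6.48 − 0.82·I_D.
Substituting gives 1.14·I_D² − 14·I_D + 37.2 = 0, with roots I_D = 3.86 or 8.42 mA.
The root I_D = 8.42 mA gives V_GS = -0.425 V ≤ V_t, so take I_D = 3.86 mA.
Then V_GS = 3.31 V and V_DS = V_DD − I_D(R_D+R_S) = 16 − 3.86×1.29 = 11 V.
Saturation requires V_DS ≥ V_GS − V_t = 1.51 V; 11 ≥ 1.51 ✓.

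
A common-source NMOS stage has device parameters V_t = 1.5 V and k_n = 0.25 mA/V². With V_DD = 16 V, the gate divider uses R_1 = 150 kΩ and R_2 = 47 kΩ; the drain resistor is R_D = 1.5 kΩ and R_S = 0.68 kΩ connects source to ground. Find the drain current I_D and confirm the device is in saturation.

I_D ≈ 0.49 mA

V_G = V_DD·R_2/(R_1+R_2) = 16×47/197 = 3.82 V.
Assume saturation: I_D = (k_n/2)(V_GS − V_t)² with V_GS = V_G − I_D·R_S = 3.82 − 0.68·I_D.
Substituting gives 0.0578·I_D² − 1.39·I_D + 0.671 = 0, with roots I_D = 0.492 or 23.6 mA.
The root I_D = 23.6 mA gives V_GS = -12.2 V ≤ V_t, so take I_D = 0.492 mA.
Then V_GS = 3.48 V and V_DS = V_DD − I_D(R_D+R_S) = 16 − 0.492×2.18 = 14.9 V.
Saturation requires V_DS ≥ V_GS − V_t = 1.98 V; 14.9 ≥ 1.98 ✓.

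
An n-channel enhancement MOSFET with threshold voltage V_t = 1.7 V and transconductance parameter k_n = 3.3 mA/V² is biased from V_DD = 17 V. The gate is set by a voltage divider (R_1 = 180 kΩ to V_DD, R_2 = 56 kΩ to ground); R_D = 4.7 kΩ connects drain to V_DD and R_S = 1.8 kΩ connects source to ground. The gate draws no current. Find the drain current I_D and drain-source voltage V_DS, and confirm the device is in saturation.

V_G = V_DD·R_2/(R_1+R_2) = 17×56/236 = 4.03 V.
Assume saturation: I_D = (k_n/2)(V_GS − V_t)² with V_GS = V_G − I_D·R_S = 4.03 − 1.8·I_D.
Substituting gives 5.35·I_D² − 14.9·I_D + 8.99 = 0, with roots I_D = 0.889 or 1.89 mA.
The root I_D = 1.89 mA gives V_GS = 0.629 V ≤ V_t, so take I_D = 0.889 mA.
Then V_GS = 2.43 V and V_DS = V_DD − I_D(R_D+R_S) = 17 − 0.889×6.5 = 11.2 V.
Saturation requires V_DS ≥ V_GS − V_t = 0.734 V; 11.2 ≥ 0.734 ✓.

I_D ≈ 0.89 mA, V_DS ≈ 11 V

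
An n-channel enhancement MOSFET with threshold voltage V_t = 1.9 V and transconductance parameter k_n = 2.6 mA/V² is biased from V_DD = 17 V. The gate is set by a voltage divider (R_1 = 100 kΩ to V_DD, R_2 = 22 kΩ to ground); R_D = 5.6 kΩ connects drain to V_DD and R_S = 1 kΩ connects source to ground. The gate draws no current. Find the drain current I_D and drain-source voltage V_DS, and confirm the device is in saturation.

V_G = V_DD·R_2/(R_1+R_2) = 17×22/122 = 3.07 V.
Assume saturation: I_D = (k_n/2)(V_GS − V_t)² with V_GS = V_G − I_D·R_S = 3.07 − 1·I_D.
Substituting gives 1.3·I_D² − 4.03·I_D + 1.77 = 0, with roots I_D = 0.528 or 2.57 mA.
The root I_D = 2.57 mA gives V_GS = 0.493 V ≤ V_t, so take I_D = 0.528 mA.
Then V_GS = 2.54 V and V_DS = V_DD − I_D(R_D+R_S) = 17 − 0.528×6.6 = 13.5 V.
Saturation requires V_DS ≥ V_GS − V_t = 0.637 V; 13.5 ≥ 0.637 ✓.

I_D ≈ 0.53 mA, V_DS ≈ 14 V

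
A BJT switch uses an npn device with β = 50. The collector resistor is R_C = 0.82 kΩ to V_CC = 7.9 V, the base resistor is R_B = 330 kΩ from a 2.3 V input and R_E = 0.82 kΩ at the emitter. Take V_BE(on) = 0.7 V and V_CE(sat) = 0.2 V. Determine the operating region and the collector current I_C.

Assume active. Base-emitter loop: I_B = (V_BB − V_BE)/(R_B + (β+1)R_E) = (2.3 − 0.7)/(330 + 51×0.82) = 0.0043 mA.
I_C = β·I_B = 50×0.0043 = 0.215 mA.
V_CE = V_CC − I_C·R_C − I_E·R_E = 7.9 − 0.215×0.82 − 0.219×0.82 = 7.54 V > V_CE(sat), so the active-region assumption holds.

active; I_C ≈ 0.22 mA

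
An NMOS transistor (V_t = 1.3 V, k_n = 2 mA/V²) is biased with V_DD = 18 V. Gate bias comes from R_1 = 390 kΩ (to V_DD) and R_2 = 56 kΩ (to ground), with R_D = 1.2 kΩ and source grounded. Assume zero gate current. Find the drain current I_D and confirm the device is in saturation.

I_D ≈ 0.92 mA

V_G = V_DD·R_2/(R_1+R_2) = 18×56/446 = 2.26 V. With the source grounded, V_GS = V_G = 2.26 V.
Assume saturation: I_D = (k_n/2)(V_GS − V_t)² = (2/2)×(2.26 − 1.3)² = 1×0.96² = 0.922 mA.
V_DS = V_DD − I_D·R_D = 18 − 0.922×1.2 = 16.9 V.
Saturation requires V_DS ≥ V_GS − V_t = 0.96 V; 16.9 ≥ 0.96 ✓.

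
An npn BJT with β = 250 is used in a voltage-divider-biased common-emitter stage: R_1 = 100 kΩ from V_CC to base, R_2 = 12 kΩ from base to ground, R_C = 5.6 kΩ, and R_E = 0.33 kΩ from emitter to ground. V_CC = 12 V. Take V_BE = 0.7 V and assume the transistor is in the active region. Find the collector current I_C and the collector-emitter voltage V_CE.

Thevenize the base divider: V_Th = V_CC·R_2/(R_1+R_2) = 12×12/112 = 1.29 V, R_Th = R_1‖R_2 = 10.7 kΩ.
Base-emitter loop: V_Th = I_B·R_Th + V_BE + (β+1)I_B·R_E, so I_B = (1.29 − 0.7) / (10.7 + 251×0.33) = 0.00626 mA.
I_C = β·I_B = 250×0.00626 = 1.57 mA, and I_E = (β+1)I_B = 1.57 mA.
V_CE = V_CC − I_C·R_C − I_E·R_E = 12 − 1.57×5.6 − 1.57×0.33 = 2.72 V.
V_CE = 2.72 V > 0.2 V confirms active-region operation.

I_C ≈ 1.6 mA, V_CE ≈ 2.7 V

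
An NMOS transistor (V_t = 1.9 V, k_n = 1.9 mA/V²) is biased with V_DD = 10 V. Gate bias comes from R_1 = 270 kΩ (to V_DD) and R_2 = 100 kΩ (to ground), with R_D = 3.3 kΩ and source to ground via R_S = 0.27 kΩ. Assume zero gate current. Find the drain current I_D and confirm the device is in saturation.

I_D ≈ 0.44 mA

V_G = V_DD·R_2/(R_1+R_2) = 10×100/370 = 2.7 V.
Assume saturation: I_D = (k_n/2)(V_GS − V_t)² with V_GS = V_G − I_D·R_S = 2.7 − 0.27·I_D.
Substituting gives 0.0693·I_D² − 1.41·I_D + 0.612 = 0, with roots I_D = 0.443 or 19.9 mA.
The root I_D = 19.9 mA gives V_GS = -2.68 V ≤ V_t, so take I_D = 0.443 mA.
Then V_GS = 2.58 V and V_DS = V_DD − I_D(R_D+R_S) = 10 − 0.443×3.57 = 8.42 V.
Saturation requires V_DS ≥ V_GS − V_t = 0.683 V; 8.42 ≥ 0.683 ✓.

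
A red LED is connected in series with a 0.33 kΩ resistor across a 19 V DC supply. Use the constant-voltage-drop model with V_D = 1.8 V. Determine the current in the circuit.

I ≈ 52 mA

KVL around the loop: 19 = V_D + I·R = 1.8 + I × 0.33 kΩ.
So I = (19 − 1.8) / 0.33 kΩ = 17.2 / 0.33 = 52.1 mA.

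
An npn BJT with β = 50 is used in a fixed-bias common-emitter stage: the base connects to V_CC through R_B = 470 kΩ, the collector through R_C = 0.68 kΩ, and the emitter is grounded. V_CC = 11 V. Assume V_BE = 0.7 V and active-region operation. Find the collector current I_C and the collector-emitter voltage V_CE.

Base loop: V_CC = I_B·R_B + V_BE, so I_B = (11 − 0.7)/470 kΩ = 0.0219 mA.
In the active region I_C = β·I_B = 50 × 0.0219 = 1.1 mA.
Collector loop: V_CE = V_CC − I_C·R_C = 11 − 1.1×0.68 = 10.3 V.
Since V_CE = 10.3 V > V_CE(sat) ≈ 0.2 V, the transistor is in the active region as assumed.

I_C ≈ 1.1 mA, V_CE ≈ 10 V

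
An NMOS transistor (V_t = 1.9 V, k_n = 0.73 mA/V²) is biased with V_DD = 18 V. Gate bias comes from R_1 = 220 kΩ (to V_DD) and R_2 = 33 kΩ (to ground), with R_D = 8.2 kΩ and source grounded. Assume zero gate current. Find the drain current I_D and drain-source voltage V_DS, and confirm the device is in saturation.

V_G = V_DD·R_2/(R_1+R_2) = 18×33/253 = 2.35 V. With the source grounded, V_GS = V_G = 2.35 V.
Assume saturation: I_D = (k_n/2)(V_GS − V_t)² = (0.73/2)×(2.35 − 1.9)² = 0.365×0.448² = 0.0732 mA.
V_DS = V_DD − I_D·R_D = 18 − 0.0732×8.2 = 17.4 V.
Saturation requires V_DS ≥ V_GS − V_t = 0.448 V; 17.4 ≥ 0.448 ✓.

I_D ≈ 0.073 mA, V_DS ≈ 17 V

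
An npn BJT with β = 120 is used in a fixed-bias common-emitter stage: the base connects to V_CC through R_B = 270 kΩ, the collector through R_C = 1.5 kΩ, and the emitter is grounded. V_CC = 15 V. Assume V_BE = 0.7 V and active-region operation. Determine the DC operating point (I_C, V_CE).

I_C ≈ 6.4 mA, V_CE ≈ 5.5 V

Base loop: V_CC = I_B·R_B + V_BE, so I_B = (15 − 0.7)/270 kΩ = 0.053 mA.
In the active region I_C = β·I_B = 120 × 0.053 = 6.36 mA.
Collector loop: V_CE = V_CC − I_C·R_C = 15 − 6.36×1.5 = 5.47 V.
Since V_CE = 5.47 V > V_CE(sat) ≈ 0.2 V, the transistor is in the active region as assumed.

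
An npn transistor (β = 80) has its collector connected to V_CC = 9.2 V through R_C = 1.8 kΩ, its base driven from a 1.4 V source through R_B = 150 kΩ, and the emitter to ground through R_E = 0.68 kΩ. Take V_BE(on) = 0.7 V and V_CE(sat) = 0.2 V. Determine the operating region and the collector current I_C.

active; I_C ≈ 0.27 mA

Assume active. Base-emitter loop: I_B = (V_BB − V_BE)/(R_B + (β+1)R_E) = (1.4 − 0.7)/(150 + 81×0.68) = 0.00341 mA.
I_C = β·I_B = 80×0.00341 = 0.273 mA.
V_CE = V_CC − I_C·R_C − I_E·R_E = 9.2 − 0.273×1.8 − 0.276×0.68 = 8.52 V > V_CE(sat), so the active-region assumption holds.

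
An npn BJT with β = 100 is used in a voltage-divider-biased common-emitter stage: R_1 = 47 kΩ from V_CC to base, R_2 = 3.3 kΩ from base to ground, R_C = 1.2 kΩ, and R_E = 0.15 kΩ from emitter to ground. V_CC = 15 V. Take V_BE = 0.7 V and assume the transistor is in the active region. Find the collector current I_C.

I_C ≈ 1.6 mA

Thevenize the base divider: V_Th = V_CC·R_2/(R_1+R_2) = 15×3.3/50.3 = 0.984 V, R_Th = R_1‖R_2 = 3.08 kΩ.
Base-emitter loop: V_Th = I_B·R_Th + V_BE + (β+1)I_B·R_E, so I_B = (0.984 − 0.7) / (3.08 + 101×0.15) = 0.0156 mA.
I_C = β·I_B = 100×0.0156 = 1.56 mA, and I_E = (β+1)I_B = 1.57 mA.
V_CE = V_CC − I_C·R_C − I_E·R_E = 15 − 1.56×1.2 − 1.57×0.15 = 12.9 V.
V_CE = 12.9 V > 0.2 V confirms active-region operation.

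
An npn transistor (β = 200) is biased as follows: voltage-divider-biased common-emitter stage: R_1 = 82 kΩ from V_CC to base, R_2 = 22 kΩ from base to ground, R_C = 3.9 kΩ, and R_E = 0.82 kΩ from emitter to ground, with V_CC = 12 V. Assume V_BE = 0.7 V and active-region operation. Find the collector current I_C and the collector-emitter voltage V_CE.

Thevenize the base divider: V_Th = V_CC·R_2/(R_1+R_2) = 12×22/104 = 2.54 V, R_Th = R_1‖R_2 = 17.3 kΩ.
Base-emitter loop: V_Th = I_B·R_Th + V_BE + (β+1)I_B·R_E, so I_B = (2.54 − 0.7) / (17.3 + 201×0.82) = 0.0101 mA.
I_C = β·I_B = 200×0.0101 = 2.02 mA, and I_E = (β+1)I_B = 2.03 mA.
V_CE = V_CC − I_C·R_C − I_E·R_E = 12 − 2.02×3.9 − 2.03×0.82 = 2.46 V.
V_CE = 2.46 V > 0.2 V confirms active-region operation.

I_C ≈ 2 mA, V_CE ≈ 2.5 V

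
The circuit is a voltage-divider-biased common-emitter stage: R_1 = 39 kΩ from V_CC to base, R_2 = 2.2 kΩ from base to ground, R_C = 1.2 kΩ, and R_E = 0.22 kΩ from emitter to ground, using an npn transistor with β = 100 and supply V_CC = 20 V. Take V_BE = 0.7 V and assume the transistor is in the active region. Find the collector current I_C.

Thevenize the base divider: V_Th = V_CC·R_2/(R_1+R_2) = 20×2.2/41.2 = 1.07 V, R_Th = R_1‖R_2 = 2.08 kΩ.
Base-emitter loop: V_Th = I_B·R_Th + V_BE + (β+1)I_B·R_E, so I_B = (1.07 − 0.7) / (2.08 + 101×0.22) = 0.0151 mA.
I_C = β·I_B = 100×0.0151 = 1.51 mA, and I_E = (β+1)I_B = 1.53 mA.
V_CE = V_CC − I_C·R_C − I_E·R_E = 20 − 1.51×1.2 − 1.53×0.22 = 17.8 V.
V_CE = 17.8 V > 0.2 V confirms active-region operation.

I_C ≈ 1.5 mA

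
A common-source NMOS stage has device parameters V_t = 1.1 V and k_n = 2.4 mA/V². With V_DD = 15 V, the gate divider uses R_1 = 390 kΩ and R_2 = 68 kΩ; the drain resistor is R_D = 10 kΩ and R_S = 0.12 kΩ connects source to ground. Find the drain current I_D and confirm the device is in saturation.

V_G = V_DD·R_2/(R_1+R_2) = 15×68/458 = 2.23 V.
Assume saturation: I_D = (k_n/2)(V_GS − V_t)² with V_GS = V_G − I_D·R_S = 2.23 − 0.12·I_D.
Substituting gives 0.0173·I_D² − 1.32·I_D + 1.52 = 0, with roots I_D = 1.17 or 75.5 mA.
The root I_D = 75.5 mA gives V_GS = -6.83 V ≤ V_t, so take I_D = 1.17 mA.
Then V_GS = 2.09 V and V_DS = V_DD − I_D(R_D+R_S) = 15 − 1.17×10.1 = 3.17 V.
Saturation requires V_DS ≥ V_GS − V_t = 0.987 V; 3.17 ≥ 0.987 ✓.

I_D ≈ 1.2 mA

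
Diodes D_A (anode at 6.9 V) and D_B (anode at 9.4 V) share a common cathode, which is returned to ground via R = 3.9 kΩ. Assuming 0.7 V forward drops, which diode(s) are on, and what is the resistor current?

Only D_B conducts; I_R ≈ 2.2 mA

Assume both conduct. Then node N would need to be at both 6.9−0.7 = 6.2 V and 9.4−0.7 = 8.7 V, which is impossible.
Assume only D_B conducts: V_N = 9.4 − 0.7 = 8.7 V, so I_R = 8.7/3.9 = 2.23 mA.
Check D_A: its anode-to-cathode voltage is 6.9 − 8.7 = -1.8 V < 0.7 V, so it is off. The assumption is consistent.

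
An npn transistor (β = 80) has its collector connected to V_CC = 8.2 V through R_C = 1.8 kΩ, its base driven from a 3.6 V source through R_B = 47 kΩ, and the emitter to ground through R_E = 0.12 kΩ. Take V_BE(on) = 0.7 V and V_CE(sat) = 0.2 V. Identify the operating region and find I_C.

active; I_C ≈ 4.1 mA

Assume active. Base-emitter loop: I_B = (V_BB − V_BE)/(R_B + (β+1)R_E) = (3.6 − 0.7)/(47 + 81×0.12) = 0.0511 mA.
I_C = β·I_B = 80×0.0511 = 4.09 mA.
V_CE = V_CC − I_C·R_C − I_E·R_E = 8.2 − 4.09×1.8 − 4.14×0.12 = 0.341 V > V_CE(sat), so the active-region assumption holds.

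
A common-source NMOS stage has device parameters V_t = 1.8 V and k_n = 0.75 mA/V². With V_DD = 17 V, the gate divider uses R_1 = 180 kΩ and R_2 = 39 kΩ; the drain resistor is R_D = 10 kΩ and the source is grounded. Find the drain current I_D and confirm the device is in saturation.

I_D ≈ 0.56 mA

V_G = V_DD·R_2/(R_1+R_2) = 17×39/219 = 3.03 V. With the source grounded, V_GS = V_G = 3.03 V.
Assume saturation: I_D = (k_n/2)(V_GS − V_t)² = (0.75/2)×(3.03 − 1.8)² = 0.375×1.23² = 0.565 mA.
V_DS = V_DD − I_D·R_D = 17 − 0.565×10 = 11.4 V.
Saturation requires V_DS ≥ V_GS − V_t = 1.23 V; 11.4 ≥ 1.23 ✓.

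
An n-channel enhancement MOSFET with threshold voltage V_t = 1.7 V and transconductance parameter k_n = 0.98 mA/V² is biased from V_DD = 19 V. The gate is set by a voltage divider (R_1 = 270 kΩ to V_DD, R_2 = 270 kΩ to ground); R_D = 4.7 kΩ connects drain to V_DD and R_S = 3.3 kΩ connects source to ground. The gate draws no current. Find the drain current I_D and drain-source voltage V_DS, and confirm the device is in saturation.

I_D ≈ 1.8 mA, V_DS ≈ 4.7 V

V_G = V_DD·R_2/(R_1+R_2) = 19×270/540 = 9.5 V.
Assume saturation: I_D = (k_n/2)(V_GS − V_t)² with V_GS = V_G − I_D·R_S = 9.5 − 3.3·I_D.
Substituting gives 5.34·I_D² − 26.2·I_D + 29.8 = 0, with roots I_D = 1.79 or 3.13 mA.
The root I_D = 3.13 mA gives V_GS = -0.827 V ≤ V_t, so take I_D = 1.79 mA.
Then V_GS = 3.61 V and V_DS = V_DD − I_D(R_D+R_S) = 19 − 1.79×8 = 4.72 V.
Saturation requires V_DS ≥ V_GS − V_t = 1.91 V; 4.72 ≥ 1.91 ✓.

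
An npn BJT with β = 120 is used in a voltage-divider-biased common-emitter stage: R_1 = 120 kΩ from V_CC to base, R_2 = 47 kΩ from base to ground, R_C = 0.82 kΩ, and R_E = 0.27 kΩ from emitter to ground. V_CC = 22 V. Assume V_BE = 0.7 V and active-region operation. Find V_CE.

Thevenize the base divider: V_Th = V_CC·R_2/(R_1+R_2) = 22×47/167 = 6.19 V, R_Th = R_1‖R_2 = 33.8 kΩ.
Base-emitter loop: V_Th = I_B·R_Th + V_BE + (β+1)I_B·R_E, so I_B = (6.19 − 0.7) / (33.8 + 121×0.27) = 0.0827 mA.
I_C = β·I_B = 120×0.0827 = 9.92 mA, and I_E = (β+1)I_B = 10 mA.
V_CE = V_CC − I_C·R_C − I_E·R_E = 22 − 9.92×0.82 − 10×0.27 = 11.2 V.
V_CE = 11.2 V > 0.2 V confirms active-region operation.

V_CE ≈ 11 V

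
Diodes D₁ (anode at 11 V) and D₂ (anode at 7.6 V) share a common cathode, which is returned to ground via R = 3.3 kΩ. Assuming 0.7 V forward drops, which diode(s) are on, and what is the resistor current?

Assume both conduct. Then node N would need to be at both 11−0.7 = 10.3 V and 7.6−0.7 = 6.9 V, which is impossible.
Assume only D₁ conducts: V_N = 11 − 0.7 = 10.3 V, so I_R = 10.3/3.3 = 3.12 mA.
Check D₂: its anode-to-cathode voltage is 7.6 − 10.3 = -2.7 V < 0.7 V, so it is off. The assumption is consistent.

Only D₁ conducts; I_R ≈ 3.1 mA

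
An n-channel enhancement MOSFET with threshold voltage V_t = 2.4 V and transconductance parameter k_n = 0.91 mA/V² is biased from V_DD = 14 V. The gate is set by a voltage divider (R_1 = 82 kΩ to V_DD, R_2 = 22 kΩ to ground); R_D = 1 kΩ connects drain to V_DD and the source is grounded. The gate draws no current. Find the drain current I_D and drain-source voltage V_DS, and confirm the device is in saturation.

I_D ≈ 0.14 mA, V_DS ≈ 14 V

V_G = V_DD·R_2/(R_1+R_2) = 14×22/104 = 2.96 V. With the source grounded, V_GS = V_G = 2.96 V.
Assume saturation: I_D = (k_n/2)(V_GS − V_t)² = (0.91/2)×(2.96 − 2.4)² = 0.455×0.562² = 0.143 mA.
V_DS = V_DD − I_D·R_D = 14 − 0.143×1 = 13.9 V.
Saturation requires V_DS ≥ V_GS − V_t = 0.562 V; 13.9 ≥ 0.562 ✓.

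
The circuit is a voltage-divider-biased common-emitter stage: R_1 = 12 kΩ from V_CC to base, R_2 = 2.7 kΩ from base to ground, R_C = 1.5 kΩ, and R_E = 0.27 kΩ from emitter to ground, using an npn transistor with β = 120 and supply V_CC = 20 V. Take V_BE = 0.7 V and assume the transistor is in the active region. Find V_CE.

V_CE ≈ 1.9 V

Thevenize the base divider: V_Th = V_CC·R_2/(R_1+R_2) = 20×2.7/14.7 = 3.67 V, R_Th = R_1‖R_2 = 2.2 kΩ.
Base-emitter loop: V_Th = I_B·R_Th + V_BE + (β+1)I_B·R_E, so I_B = (3.67 − 0.7) / (2.2 + 121×0.27) = 0.0853 mA.
I_C = β·I_B = 120×0.0853 = 10.2 mA, and I_E = (β+1)I_B = 10.3 mA.
V_CE = V_CC − I_C·R_C − I_E·R_E = 20 − 10.2×1.5 − 10.3×0.27 = 1.87 V.
V_CE = 1.87 V > 0.2 V confirms active-region operation.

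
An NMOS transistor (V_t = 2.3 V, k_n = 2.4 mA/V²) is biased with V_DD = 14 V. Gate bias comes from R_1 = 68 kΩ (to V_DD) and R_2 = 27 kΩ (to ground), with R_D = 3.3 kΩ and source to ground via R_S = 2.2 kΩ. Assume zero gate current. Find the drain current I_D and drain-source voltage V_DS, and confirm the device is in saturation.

I_D ≈ 0.48 mA, V_DS ≈ 11 V

V_G = V_DD·R_2/(R_1+R_2) = 14×27/95 = 3.98 V.
Assume saturation: I_D = (k_n/2)(V_GS − V_t)² with V_GS = V_G − I_D·R_S = 3.98 − 2.2·I_D.
Substituting gives 5.81·I_D² − 9.86·I_D + 3.38 = 0, with roots I_D = 0.477 or 1.22 mA.
The root I_D = 1.22 mA gives V_GS = 1.29 V ≤ V_t, so take I_D = 0.477 mA.
Then V_GS = 2.93 V and V_DS = V_DD − I_D(R_D+R_S) = 14 − 0.477×5.5 = 11.4 V.
Saturation requires V_DS ≥ V_GS − V_t = 0.63 V; 11.4 ≥ 0.63 ✓.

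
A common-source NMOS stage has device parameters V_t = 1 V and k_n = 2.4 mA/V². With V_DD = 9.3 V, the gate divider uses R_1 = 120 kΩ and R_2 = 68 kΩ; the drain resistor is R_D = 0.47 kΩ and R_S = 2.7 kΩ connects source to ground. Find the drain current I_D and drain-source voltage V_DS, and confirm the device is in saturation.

I_D ≈ 0.61 mA, V_DS ≈ 7.4 V

V_G = V_DD·R_2/(R_1+R_2) = 9.3×68/188 = 3.36 V.
Assume saturation: I_D = (k_n/2)(V_GS − V_t)² with V_GS = V_G − I_D·R_S = 3.36 − 2.7·I_D.
Substituting gives 8.75·I_D² − 16.3·I_D + 6.71 = 0, with roots I_D = 0.611 or 1.25 mA.
The root I_D = 1.25 mA gives V_GS = -0.0223 V ≤ V_t, so take I_D = 0.611 mA.
Then V_GS = 1.71 V and V_DS = V_DD − I_D(R_D+R_S) = 9.3 − 0.611×3.17 = 7.36 V.
Saturation requires V_DS ≥ V_GS − V_t = 0.714 V; 7.36 ≥ 0.714 ✓.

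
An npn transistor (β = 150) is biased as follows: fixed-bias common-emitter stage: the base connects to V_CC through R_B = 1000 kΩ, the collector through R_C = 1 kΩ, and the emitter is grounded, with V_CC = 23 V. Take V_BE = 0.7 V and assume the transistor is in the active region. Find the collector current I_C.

I_C ≈ 3.3 mA

Base loop: V_CC = I_B·R_B + V_BE, so I_B = (23 − 0.7)/1000 kΩ = 0.0223 mA.
In the active region I_C = β·I_B = 150 × 0.0223 = 3.35 mA.
Collector loop: V_CE = V_CC − I_C·R_C = 23 − 3.35×1 = 19.7 V.
Since V_CE = 19.7 V > V_CE(sat) ≈ 0.2 V, the transistor is in the active region as assumed.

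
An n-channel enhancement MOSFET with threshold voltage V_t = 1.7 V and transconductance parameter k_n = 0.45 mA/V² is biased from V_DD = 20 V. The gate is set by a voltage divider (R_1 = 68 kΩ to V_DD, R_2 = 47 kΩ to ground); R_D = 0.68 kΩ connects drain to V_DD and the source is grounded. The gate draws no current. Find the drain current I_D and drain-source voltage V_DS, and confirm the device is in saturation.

V_G = V_DD·R_2/(R_1+R_2) = 20×47/115 = 8.17 V. With the source grounded, V_GS = V_G = 8.17 V.
Assume saturation: I_D = (k_n/2)(V_GS − V_t)² = (0.45/2)×(8.17 − 1.7)² = 0.225×6.47² = 9.43 mA.
V_DS = V_DD − I_D·R_D = 20 − 9.43×0.68 = 13.6 V.
Saturation requires V_DS ≥ V_GS − V_t = 6.47 V; 13.6 ≥ 6.47 ✓.

I_D ≈ 9.4 mA, V_DS ≈ 14 V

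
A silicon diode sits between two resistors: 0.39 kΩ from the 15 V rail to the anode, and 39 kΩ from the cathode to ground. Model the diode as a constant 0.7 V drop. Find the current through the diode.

I ≈ 0.36 mA

The two resistors are in series with the diode, so KVL gives 15 = I·0.39 + 0.7 + I·39.
I = (15 − 0.7) / (0.39 + 39) kΩ = 14.3 / 39.4 = 0.363 mA.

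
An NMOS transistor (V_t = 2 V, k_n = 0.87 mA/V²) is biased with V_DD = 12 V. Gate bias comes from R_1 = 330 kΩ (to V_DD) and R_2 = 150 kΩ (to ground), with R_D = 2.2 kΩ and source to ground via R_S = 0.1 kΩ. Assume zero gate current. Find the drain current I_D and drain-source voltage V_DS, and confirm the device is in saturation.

I_D ≈ 1.2 mA, V_DS ≈ 9.3 V

V_G = V_DD·R_2/(R_1+R_2) = 12×150/480 = 3.75 V.
Assume saturation: I_D = (k_n/2)(V_GS − V_t)² with V_GS = V_G − I_D·R_S = 3.75 − 0.1·I_D.
Substituting gives 0.00435·I_D² − 1.15·I_D + 1.33 = 0, with roots I_D = 1.16 or 264 mA.
The root I_D = 264 mA gives V_GS = -22.6 V ≤ V_t, so take I_D = 1.16 mA.
Then V_GS = 3.63 V and V_DS = V_DD − I_D(R_D+R_S) = 12 − 1.16×2.3 = 9.33 V.
Saturation requires V_DS ≥ V_GS − V_t = 1.63 V; 9.33 ≥ 1.63 ✓.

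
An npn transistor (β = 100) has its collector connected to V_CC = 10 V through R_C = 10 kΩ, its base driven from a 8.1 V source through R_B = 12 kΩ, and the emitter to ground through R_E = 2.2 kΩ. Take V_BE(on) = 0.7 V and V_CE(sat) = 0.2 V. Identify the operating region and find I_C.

saturation; I_C ≈ 0.73 mA

Assume active: I_B = (8.1 − 0.7)/(12 + 101×2.2) = 0.0316 mA, I_C = β·I_B = 3.16 mA.
Then V_CE = 10 − 3.16×10 − 3.19×2.2 = -28.6 V < 0.2 V — the active assumption fails.
Re-solve with V_CE = 0.2 V. KCL at the emitter: V_E/R_E = (V_BB−0.7−V_E)/R_B + (V_CC−0.2−V_E)/R_C, giving V_E = 2.5 V.
I_C = (V_CC − 0.2 − V_E)/R_C = (9.8 − 2.5)/10 = 0.73 mA.
Check: I_B = (7.4 − 2.5)/12 = 0.408 mA, and β·I_B = 40.8 mA > I_C, confirming saturation.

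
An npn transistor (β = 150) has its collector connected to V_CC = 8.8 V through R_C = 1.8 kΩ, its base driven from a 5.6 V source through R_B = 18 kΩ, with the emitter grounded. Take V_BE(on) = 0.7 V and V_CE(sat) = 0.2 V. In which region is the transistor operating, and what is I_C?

Assume active: I_B = (5.6 − 0.7)/18 = 0.272 mA, giving I_C = β·I_B = 40.8 mA.
But then V_CE = 8.8 − 40.8×1.8 = -64.7 V < V_CE(sat) = 0.2 V — impossible in the active region.
So the transistor is saturated. With V_CE = 0.2 V, I_C = (V_CC − 0.2)/R_C = 8.6/1.8 = 4.78 mA.
Check: β·I_B = 40.8 mA > I_C = 4.78 mA, confirming saturation.

saturation; I_C ≈ 4.8 mA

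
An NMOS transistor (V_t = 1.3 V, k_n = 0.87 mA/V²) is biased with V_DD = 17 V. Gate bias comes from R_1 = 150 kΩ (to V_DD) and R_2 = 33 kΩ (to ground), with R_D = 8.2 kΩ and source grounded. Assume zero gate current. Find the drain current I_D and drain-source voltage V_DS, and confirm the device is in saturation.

V_G = V_DD·R_2/(R_1+R_2) = 17×33/183 = 3.07 V. With the source grounded, V_GS = V_G = 3.07 V.
Assume saturation: I_D = (k_n/2)(V_GS − V_t)² = (0.87/2)×(3.07 − 1.3)² = 0.435×1.77² = 1.36 mA.
V_DS = V_DD − I_D·R_D = 17 − 1.36×8.2 = 5.88 V.
Saturation requires V_DS ≥ V_GS − V_t = 1.77 V; 5.88 ≥ 1.77 ✓.

I_D ≈ 1.4 mA, V_DS ≈ 5.9 V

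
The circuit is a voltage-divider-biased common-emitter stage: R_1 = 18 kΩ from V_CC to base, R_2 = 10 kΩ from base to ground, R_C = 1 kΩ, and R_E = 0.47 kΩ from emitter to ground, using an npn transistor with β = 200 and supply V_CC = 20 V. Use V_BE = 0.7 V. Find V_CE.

Thevenize the base divider: V_Th = V_CC·R_2/(R_1+R_2) = 20×10/28 = 7.14 V, R_Th = R_1‖R_2 = 6.43 kΩ.
Base-emitter loop: V_Th = I_B·R_Th + V_BE + (β+1)I_B·R_E, so I_B = (7.14 − 0.7) / (6.43 + 201×0.47) = 0.0639 mA.
I_C = β·I_B = 200×0.0639 = 12.8 mA, and I_E = (β+1)I_B = 12.8 mA.
V_CE = V_CC − I_C·R_C − I_E·R_E = 20 − 12.8×1 − 12.8×0.47 = 1.2 V.
V_CE = 1.2 V > 0.2 V confirms active-region operation.

V_CE ≈ 1.2 V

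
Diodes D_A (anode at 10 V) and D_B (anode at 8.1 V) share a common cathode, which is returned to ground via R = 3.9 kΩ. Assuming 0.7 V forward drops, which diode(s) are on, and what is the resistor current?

Only D_A conducts; I_R ≈ 2.4 mA

Assume both conduct. Then node N would need to be at both 10−0.7 = 9.3 V and 8.1−0.7 = 7.4 V, which is impossible.
Assume only D_A conducts: V_N = 10 − 0.7 = 9.3 V, so I_R = 9.3/3.9 = 2.38 mA.
Check D_B: its anode-to-cathode voltage is 8.1 − 9.3 = -1.2 V < 0.7 V, so it is off. The assumption is consistent.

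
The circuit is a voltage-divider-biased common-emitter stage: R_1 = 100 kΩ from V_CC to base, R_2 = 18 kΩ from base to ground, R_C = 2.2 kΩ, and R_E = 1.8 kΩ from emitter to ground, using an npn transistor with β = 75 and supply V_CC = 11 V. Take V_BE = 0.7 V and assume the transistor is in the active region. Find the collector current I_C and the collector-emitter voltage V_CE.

I_C ≈ 0.48 mA, V_CE ≈ 9.1 V

Thevenize the base divider: V_Th = V_CC·R_2/(R_1+R_2) = 11×18/118 = 1.68 V, R_Th = R_1‖R_2 = 15.3 kΩ.
Base-emitter loop: V_Th = I_B·R_Th + V_BE + (β+1)I_B·R_E, so I_B = (1.68 − 0.7) / (15.3 + 76×1.8) = 0.00643 mA.
I_C = β·I_B = 75×0.00643 = 0.482 mA, and I_E = (β+1)I_B = 0.489 mA.
V_CE = V_CC − I_C·R_C − I_E·R_E = 11 − 0.482×2.2 − 0.489×1.8 = 9.06 V.
V_CE = 9.06 V > 0.2 V confirms active-region operation.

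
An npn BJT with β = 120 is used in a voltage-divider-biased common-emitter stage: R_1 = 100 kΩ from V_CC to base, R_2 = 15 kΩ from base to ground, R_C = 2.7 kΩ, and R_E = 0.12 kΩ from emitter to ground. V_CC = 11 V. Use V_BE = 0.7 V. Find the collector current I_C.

I_C ≈ 3.2 mA

Thevenize the base divider: V_Th = V_CC·R_2/(R_1+R_2) = 11×15/115 = 1.43 V, R_Th = R_1‖R_2 = 13 kΩ.
Base-emitter loop: V_Th = I_B·R_Th + V_BE + (β+1)I_B·R_E, so I_B = (1.43 − 0.7) / (13 + 121×0.12) = 0.0267 mA.
I_C = β·I_B = 120×0.0267 = 3.2 mA, and I_E = (β+1)I_B = 3.23 mA.
V_CE = V_CC − I_C·R_C − I_E·R_E = 11 − 3.2×2.7 − 3.23×0.12 = 1.98 V.
V_CE = 1.98 V > 0.2 V confirms active-region operation.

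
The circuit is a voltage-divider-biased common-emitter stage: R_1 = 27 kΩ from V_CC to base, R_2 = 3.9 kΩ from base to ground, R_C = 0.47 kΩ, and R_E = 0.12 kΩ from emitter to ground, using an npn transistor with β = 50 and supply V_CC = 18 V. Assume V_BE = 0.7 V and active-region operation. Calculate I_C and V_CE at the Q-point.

I_C ≈ 8.2 mA, V_CE ≈ 13 V

Thevenize the base divider: V_Th = V_CC·R_2/(R_1+R_2) = 18×3.9/30.9 = 2.27 V, R_Th = R_1‖R_2 = 3.41 kΩ.
Base-emitter loop: V_Th = I_B·R_Th + V_BE + (β+1)I_B·R_E, so I_B = (2.27 − 0.7) / (3.41 + 51×0.12) = 0.165 mA.
I_C = β·I_B = 50×0.165 = 8.25 mA, and I_E = (β+1)I_B = 8.41 mA.
V_CE = V_CC − I_C·R_C − I_E·R_E = 18 − 8.25×0.47 − 8.41×0.12 = 13.1 V.
V_CE = 13.1 V > 0.2 V confirms active-region operation.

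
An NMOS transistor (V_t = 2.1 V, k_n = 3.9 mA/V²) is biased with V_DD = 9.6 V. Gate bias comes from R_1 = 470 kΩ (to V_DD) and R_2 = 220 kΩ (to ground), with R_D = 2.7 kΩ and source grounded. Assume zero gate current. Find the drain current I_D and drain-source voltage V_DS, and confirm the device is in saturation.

V_G = V_DD·R_2/(R_1+R_2) = 9.6×220/690 = 3.06 V. With the source grounded, V_GS = V_G = 3.06 V.
Assume saturation: I_D = (k_n/2)(V_GS − V_t)² = (3.9/2)×(3.06 − 2.1)² = 1.95×0.961² = 1.8 mA.
V_DS = V_DD − I_D·R_D = 9.6 − 1.8×2.7 = 4.74 V.
Saturation requires V_DS ≥ V_GS − V_t = 0.961 V; 4.74 ≥ 0.961 ✓.

I_D ≈ 1.8 mA, V_DS ≈ 4.7 V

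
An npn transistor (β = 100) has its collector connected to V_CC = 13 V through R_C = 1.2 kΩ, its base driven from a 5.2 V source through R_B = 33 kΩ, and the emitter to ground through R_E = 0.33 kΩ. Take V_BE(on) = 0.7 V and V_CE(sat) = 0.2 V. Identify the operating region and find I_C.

active; I_C ≈ 6.8 mA

Assume active. Base-emitter loop: I_B = (V_BB − V_BE)/(R_B + (β+1)R_E) = (5.2 − 0.7)/(33 + 101×0.33) = 0.0678 mA.
I_C = β·I_B = 100×0.0678 = 6.78 mA.
V_CE = V_CC − I_C·R_C − I_E·R_E = 13 − 6.78×1.2 − 6.85×0.33 = 2.6 V > V_CE(sat), so the active-region assumption holds.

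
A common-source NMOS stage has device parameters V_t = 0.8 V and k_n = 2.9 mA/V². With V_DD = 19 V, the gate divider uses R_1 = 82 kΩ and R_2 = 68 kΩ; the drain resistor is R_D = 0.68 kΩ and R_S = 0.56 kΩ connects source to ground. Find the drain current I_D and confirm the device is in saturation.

V_G = V_DD·R_2/(R_1+R_2) = 19×68/150 = 8.61 V.
Assume saturation: I_D = (k_n/2)(V_GS − V_t)² with V_GS = V_G − I_D·R_S = 8.61 − 0.56·I_D.
Substituting gives 0.455·I_D² − 13.7·I_D + 88.5 = 0, with roots I_D = 9.4 or 20.7 mA.
The root I_D = 20.7 mA gives V_GS = -2.98 V ≤ V_t, so take I_D = 9.4 mA.
Then V_GS = 3.35 V and V_DS = V_DD − I_D(R_D+R_S) = 19 − 9.4×1.24 = 7.34 V.
Saturation requires V_DS ≥ V_GS − V_t = 2.55 V; 7.34 ≥ 2.55 ✓.

I_D ≈ 9.4 mA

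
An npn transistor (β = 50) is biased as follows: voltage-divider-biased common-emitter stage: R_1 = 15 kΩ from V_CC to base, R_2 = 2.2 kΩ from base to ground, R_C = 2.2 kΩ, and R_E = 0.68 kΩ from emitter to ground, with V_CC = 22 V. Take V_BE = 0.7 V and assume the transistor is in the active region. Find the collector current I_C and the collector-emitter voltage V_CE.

Thevenize the base divider: V_Th = V_CC·R_2/(R_1+R_2) = 22×2.2/17.2 = 2.81 V, R_Th = R_1‖R_2 = 1.92 kΩ.
Base-emitter loop: V_Th = I_B·R_Th + V_BE + (β+1)I_B·R_E, so I_B = (2.81 − 0.7) / (1.92 + 51×0.68) = 0.0578 mA.
I_C = β·I_B = 50×0.0578 = 2.89 mA, and I_E = (β+1)I_B = 2.95 mA.
V_CE = V_CC − I_C·R_C − I_E·R_E = 22 − 2.89×2.2 − 2.95×0.68 = 13.6 V.
V_CE = 13.6 V > 0.2 V confirms active-region operation.

I_C ≈ 2.9 mA, V_CE ≈ 14 V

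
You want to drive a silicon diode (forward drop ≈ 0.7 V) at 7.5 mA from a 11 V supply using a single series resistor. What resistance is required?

The resistor drops V_S − V_D = 11 − 0.7 = 10.3 V at 7.5 mA.
R = 10.3 V / 7.5 mA = 1.37 kΩ.

R ≈ 1.4 kΩ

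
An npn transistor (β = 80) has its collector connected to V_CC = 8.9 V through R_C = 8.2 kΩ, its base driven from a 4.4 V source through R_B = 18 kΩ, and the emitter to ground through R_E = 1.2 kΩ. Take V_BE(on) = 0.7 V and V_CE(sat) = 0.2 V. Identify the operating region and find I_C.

saturation; I_C ≈ 0.91 mA

Assume active: I_B = (4.4 − 0.7)/(18 + 81×1.2) = 0.0321 mA, I_C = β·I_B = 2.57 mA.
Then V_CE = 8.9 − 2.57×8.2 − 2.6×1.2 = -15.3 V < 0.2 V — the active assumption fails.
Re-solve with V_CE = 0.2 V. KCL at the emitter: V_E/R_E = (V_BB−0.7−V_E)/R_B + (V_CC−0.2−V_E)/R_C, giving V_E = 1.25 V.
I_C = (V_CC − 0.2 − V_E)/R_C = (8.7 − 1.25)/8.2 = 0.908 mA.
Check: I_B = (3.7 − 1.25)/18 = 0.136 mA, and β·I_B = 10.9 mA > I_C, confirming saturation.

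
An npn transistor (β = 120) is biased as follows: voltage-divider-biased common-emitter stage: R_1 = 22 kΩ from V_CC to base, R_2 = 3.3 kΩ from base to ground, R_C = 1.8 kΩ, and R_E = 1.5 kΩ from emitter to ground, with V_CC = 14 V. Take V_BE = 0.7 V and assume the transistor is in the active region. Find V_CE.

Thevenize the base divider: V_Th = V_CC·R_2/(R_1+R_2) = 14×3.3/25.3 = 1.83 V, R_Th = R_1‖R_2 = 2.87 kΩ.
Base-emitter loop: V_Th = I_B·R_Th + V_BE + (β+1)I_B·R_E, so I_B = (1.83 − 0.7) / (2.87 + 121×1.5) = 0.00611 mA.
I_C = β·I_B = 120×0.00611 = 0.733 mA, and I_E = (β+1)I_B = 0.739 mA.
V_CE = V_CC − I_C·R_C − I_E·R_E = 14 − 0.733×1.8 − 0.739×1.5 = 11.6 V.
V_CE = 11.6 V > 0.2 V confirms active-region operation.

V_CE ≈ 12 V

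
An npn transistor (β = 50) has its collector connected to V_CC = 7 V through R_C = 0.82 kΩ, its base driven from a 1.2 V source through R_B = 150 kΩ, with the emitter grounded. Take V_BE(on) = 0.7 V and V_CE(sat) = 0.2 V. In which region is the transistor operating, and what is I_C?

Assume active. Base-emitter loop: I_B = (V_BB − V_BE)/R_B = (1.2 − 0.7)/150 = 0.00333 mA.
I_C = β·I_B = 50×0.00333 = 0.167 mA.
V_CE = V_CC − I_C·R_C = 7 − 0.167×0.82 = 6.86 V > V_CE(sat), so the active-region assumption holds.

active; I_C ≈ 0.17 mA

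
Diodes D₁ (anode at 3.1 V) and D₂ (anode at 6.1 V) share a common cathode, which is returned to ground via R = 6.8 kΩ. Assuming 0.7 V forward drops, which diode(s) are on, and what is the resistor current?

Only D₂ conducts; I_R ≈ 0.79 mA

Assume both conduct. Then node N would need to be at both 3.1−0.7 = 2.4 V and 6.1−0.7 = 5.4 V, which is impossible.
Assume only D₂ conducts: V_N = 6.1 − 0.7 = 5.4 V, so I_R = 5.4/6.8 = 0.794 mA.
Check D₁: its anode-to-cathode voltage is 3.1 − 5.4 = -2.3 V < 0.7 V, so it is off. The assumption is consistent.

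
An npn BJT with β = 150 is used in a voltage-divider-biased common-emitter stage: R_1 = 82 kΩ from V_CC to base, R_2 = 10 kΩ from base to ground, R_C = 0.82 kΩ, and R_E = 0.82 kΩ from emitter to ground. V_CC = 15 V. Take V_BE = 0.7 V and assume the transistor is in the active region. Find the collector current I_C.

I_C ≈ 1.1 mA

Thevenize the base divider: V_Th = V_CC·R_2/(R_1+R_2) = 15×10/92 = 1.63 V, R_Th = R_1‖R_2 = 8.91 kΩ.
Base-emitter loop: V_Th = I_B·R_Th + V_BE + (β+1)I_B·R_E, so I_B = (1.63 − 0.7) / (8.91 + 151×0.82) = 0.00701 mA.
I_C = β·I_B = 150×0.00701 = 1.05 mA, and I_E = (β+1)I_B = 1.06 mA.
V_CE = V_CC − I_C·R_C − I_E·R_E = 15 − 1.05×0.82 − 1.06×0.82 = 13.3 V.
V_CE = 13.3 V > 0.2 V confirms active-region operation.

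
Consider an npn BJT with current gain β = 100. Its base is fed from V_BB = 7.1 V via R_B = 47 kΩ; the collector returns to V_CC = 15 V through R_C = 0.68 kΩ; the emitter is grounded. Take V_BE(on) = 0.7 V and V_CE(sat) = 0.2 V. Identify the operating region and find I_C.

Assume active. Base-emitter loop: I_B = (V_BB − V_BE)/R_B = (7.1 − 0.7)/47 = 0.136 mA.
I_C = β·I_B = 100×0.136 = 13.6 mA.
V_CE = V_CC − I_C·R_C = 15 − 13.6×0.68 = 5.74 V > V_CE(sat), so the active-region assumption holds.

active; I_C ≈ 14 mA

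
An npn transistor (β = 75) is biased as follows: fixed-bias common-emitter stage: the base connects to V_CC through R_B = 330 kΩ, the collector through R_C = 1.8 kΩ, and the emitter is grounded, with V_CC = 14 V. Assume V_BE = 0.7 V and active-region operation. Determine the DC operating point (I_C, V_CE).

I_C ≈ 3 mA, V_CE ≈ 8.6 V

Base loop: V_CC = I_B·R_B + V_BE, so I_B = (14 − 0.7)/330 kΩ = 0.0403 mA.
In the active region I_C = β·I_B = 75 × 0.0403 = 3.02 mA.
Collector loop: V_CE = V_CC − I_C·R_C = 14 − 3.02×1.8 = 8.56 V.
Since V_CE = 8.56 V > V_CE(sat) ≈ 0.2 V, the transistor is in the active region as assumed.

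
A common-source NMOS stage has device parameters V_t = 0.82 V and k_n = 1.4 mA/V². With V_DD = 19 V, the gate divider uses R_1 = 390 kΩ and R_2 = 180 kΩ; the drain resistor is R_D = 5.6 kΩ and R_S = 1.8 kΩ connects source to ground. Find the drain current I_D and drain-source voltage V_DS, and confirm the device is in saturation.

V_G = V_DD·R_2/(R_1+R_2) = 19×180/570 = 6 V.
Assume saturation: I_D = (k_n/2)(V_GS − V_t)² with V_GS = V_G − I_D·R_S = 6 − 1.8·I_D.
Substituting gives 2.27·I_D² − 14.1·I_D + 18.8 = 0, with roots I_D = 1.95 or 4.25 mA.
The root I_D = 4.25 mA gives V_GS = -1.64 V ≤ V_t, so take I_D = 1.95 mA.
Then V_GS = 2.49 V and V_DS = V_DD − I_D(R_D+R_S) = 19 − 1.95×7.4 = 4.57 V.
Saturation requires V_DS ≥ V_GS − V_t = 1.67 V; 4.57 ≥ 1.67 ✓.

I_D ≈ 2 mA, V_DS ≈ 4.6 V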